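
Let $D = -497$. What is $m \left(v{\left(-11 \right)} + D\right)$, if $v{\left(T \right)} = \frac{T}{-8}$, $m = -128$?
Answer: $63440$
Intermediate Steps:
$v{\left(T \right)} = - \frac{T}{8}$ ($v{\left(T \right)} = T \left(- \frac{1}{8}\right) = - \frac{T}{8}$)
$m \left(v{\left(-11 \right)} + D\right) = - 128 \left(\left(- \frac{1}{8}\right) \left(-11\right) - 497\right) = - 128 \left(\frac{11}{8} - 497\right) = \left(-128\right) \left(- \frac{3965}{8}\right) = 63440$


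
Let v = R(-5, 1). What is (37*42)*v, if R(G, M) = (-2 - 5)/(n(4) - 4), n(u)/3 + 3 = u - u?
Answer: 10878/13 ≈ 836.77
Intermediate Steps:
n(u) = -9 (n(u) = -9 + 3*(u - u) = -9 + 3*0 = -9 + 0 = -9)
R(G, M) = 7/13 (R(G, M) = (-2 - 5)/(-9 - 4) = -7/(-13) = -7*(-1/13) = 7/13)
v = 7/13 ≈ 0.53846
(37*42)*v = (37*42)*(7/13) = 1554*(7/13) = 10878/13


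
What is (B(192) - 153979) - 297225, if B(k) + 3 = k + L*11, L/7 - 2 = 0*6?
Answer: -450861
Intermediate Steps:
L = 14 (L = 14 + 7*(0*6) = 14 + 7*0 = 14 + 0 = 14)
B(k) = 151 + k (B(k) = -3 + (k + 14*11) = -3 + (k + 154) = -3 + (154 + k) = 151 + k)
(B(192) - 153979) - 297225 = ((151 + 192) - 153979) - 297225 = (343 - 153979) - 297225 = -153636 - 297225 = -450861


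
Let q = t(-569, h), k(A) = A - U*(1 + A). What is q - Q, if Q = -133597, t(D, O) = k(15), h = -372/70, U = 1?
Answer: 133596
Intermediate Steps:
h = -186/35 (h = -372*1/70 = -186/35 ≈ -5.3143)
k(A) = -1 (k(A) = A - (1 + A) = A + (-1 - A) = -1)
t(D, O) = -1
q = -1
q - Q = -1 - 1*(-133597) = -1 + 133597 = 133596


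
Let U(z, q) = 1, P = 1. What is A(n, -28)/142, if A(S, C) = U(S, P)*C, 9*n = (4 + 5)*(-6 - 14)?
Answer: -14/71 ≈ -0.19718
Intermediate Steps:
n = -20 (n = ((4 + 5)*(-6 - 14))/9 = (9*(-20))/9 = (⅑)*(-180) = -20)
A(S, C) = C (A(S, C) = 1*C = C)
A(n, -28)/142 = -28/142 = -28*1/142 = -14/71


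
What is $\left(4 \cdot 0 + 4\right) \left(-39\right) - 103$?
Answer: $-259$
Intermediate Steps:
$\left(4 \cdot 0 + 4\right) \left(-39\right) - 103 = \left(0 + 4\right) \left(-39\right) - 103 = 4 \left(-39\right) - 103 = -156 - 103 = -259$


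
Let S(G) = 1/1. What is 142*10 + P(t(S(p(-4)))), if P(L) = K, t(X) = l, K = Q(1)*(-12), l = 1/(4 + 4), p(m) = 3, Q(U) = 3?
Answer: 1384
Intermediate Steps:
S(G) = 1
l = 1/8 ≈ 0.12500
K = -36 (K = 3*(-12) = -36)
t(X) = 1/8
P(L) = -36
142*10 + P(t(S(p(-4)))) = 142*10 - 36 = 1420 - 36 = 1384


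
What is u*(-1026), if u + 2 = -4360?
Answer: 4475412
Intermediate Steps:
u = -4362 (u = -2 - 4360 = -4362)
u*(-1026) = -4362*(-1026) = 4475412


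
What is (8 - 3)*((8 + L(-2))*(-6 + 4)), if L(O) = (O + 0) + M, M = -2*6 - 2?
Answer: 80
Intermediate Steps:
M = -14 (M = -12 - 2 = -14)
L(O) = -14 + O (L(O) = (O + 0) - 14 = O - 14 = -14 + O)
(8 - 3)*((8 + L(-2))*(-6 + 4)) = (8 - 3)*((8 + (-14 - 2))*(-6 + 4)) = 5*((8 - 16)*(-2)) = 5*(-8*(-2)) = 5*16 = 80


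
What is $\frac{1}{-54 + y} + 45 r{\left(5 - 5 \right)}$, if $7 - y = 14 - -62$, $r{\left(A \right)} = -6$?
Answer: $- \frac{33211}{123} \approx -270.01$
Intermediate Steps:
$y = -69$ ($y = 7 - \left(14 - -62\right) = 7 - \left(14 + 62\right) = 7 - 76 = -69$)
$\frac{1}{-54 + y} + 45 r{\left(5 - 5 \right)} = \frac{1}{-54 - 69} + 45 \left(-6\right) = \frac{1}{-123} - 270 = - \frac{1}{123} - 270 = - \frac{33211}{123}$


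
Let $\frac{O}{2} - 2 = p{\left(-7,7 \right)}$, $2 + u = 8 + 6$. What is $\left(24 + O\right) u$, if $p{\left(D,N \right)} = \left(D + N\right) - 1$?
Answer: $312$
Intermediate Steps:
$p{\left(D,N \right)} = -1 + D + N$
$u = 12$ ($u = -2 + \left(8 + 6\right) = -2 + 14 = 12$)
$O = 2$ ($O = 4 + 2 \left(-1 - 7 + 7\right) = 4 + 2 \left(-1\right) = 4 - 2 = 2$)
$\left(24 + O\right) u = \left(24 + 2\right) 12 = 26 \cdot 12 = 312$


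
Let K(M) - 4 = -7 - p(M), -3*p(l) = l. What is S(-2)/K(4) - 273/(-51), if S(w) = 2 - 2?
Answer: 91/17 ≈ 5.3529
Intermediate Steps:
S(w) = 0
p(l) = -l/3
K(M) = -3 + M/3 (K(M) = 4 + (-7 - (-1)*M/3) = 4 + (-7 + M/3) = -3 + M/3)
S(-2)/K(4) - 273/(-51) = 0/(-3 + (⅓)*4) - 273/(-51) = 0/(-3 + 4/3) - 273*(-1/51) = 0/(-5/3) + 91/17 = 0*(-⅗) + 91/17 = 0 + 91/17 = 91/17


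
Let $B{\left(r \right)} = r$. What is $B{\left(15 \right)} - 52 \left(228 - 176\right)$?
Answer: $-2689$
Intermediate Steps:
$B{\left(15 \right)} - 52 \left(228 - 176\right) = 15 - 52 \left(228 - 176\right) = 15 - 2704 = -2689$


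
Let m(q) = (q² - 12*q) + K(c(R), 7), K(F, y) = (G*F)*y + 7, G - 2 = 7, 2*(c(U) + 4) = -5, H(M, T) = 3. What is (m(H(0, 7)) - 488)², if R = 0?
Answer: 3367225/4 ≈ 8.4181e+5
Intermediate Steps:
c(U) = -13/2 (c(U) = -4 + (½)*(-5) = -4 - 5/2 = -13/2)
G = 9 (G = 2 + 7 = 9)
K(F, y) = 7 + 9*F*y (K(F, y) = (9*F)*y + 7 = 9*F*y + 7 = 7 + 9*F*y)
m(q) = -805/2 + q² - 12*q (m(q) = (q² - 12*q) + (7 + 9*(-13/2)*7) = (q² - 12*q) + (7 - 819/2) = (q² - 12*q) - 805/2 = -805/2 + q² - 12*q)
(m(H(0, 7)) - 488)² = ((-805/2 + 3² - 12*3) - 488)² = ((-805/2 + 9 - 36) - 488)² = (-859/2 - 488)² = (-1835/2)² = 3367225/4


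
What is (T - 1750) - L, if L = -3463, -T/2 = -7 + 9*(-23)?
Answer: 2141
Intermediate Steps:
T = 428 (T = -2*(-7 + 9*(-23)) = -2*(-7 - 207) = -2*(-214) = 428)
(T - 1750) - L = (428 - 1750) - 1*(-3463) = -1322 + 3463 = 2141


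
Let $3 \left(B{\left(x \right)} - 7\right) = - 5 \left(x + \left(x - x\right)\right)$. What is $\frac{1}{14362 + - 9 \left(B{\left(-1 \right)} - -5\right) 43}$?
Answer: $\frac{1}{9073} \approx 0.00011022$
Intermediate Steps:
$B{\left(x \right)} = 7 - \frac{5 x}{3}$ ($B{\left(x \right)} = 7 + \frac{\left(-5\right) \left(x + \left(x - x\right)\right)}{3} = 7 + \frac{\left(-5\right) \left(x + 0\right)}{3} = 7 + \frac{\left(-5\right) x}{3} = 7 - \frac{5 x}{3}$)
$\frac{1}{14362 + - 9 \left(B{\left(-1 \right)} - -5\right) 43} = \frac{1}{14362 + - 9 \left(\left(7 - - \frac{5}{3}\right) - -5\right) 43} = \frac{1}{14362 + - 9 \left(\left(7 + \frac{5}{3}\right) + 5\right) 43} = \frac{1}{14362 + - 9 \left(\frac{26}{3} + 5\right) 43} = \frac{1}{14362 + \left(-9\right) \frac{41}{3} \cdot 43} = \frac{1}{14362 - 5289} = \frac{1}{9073}$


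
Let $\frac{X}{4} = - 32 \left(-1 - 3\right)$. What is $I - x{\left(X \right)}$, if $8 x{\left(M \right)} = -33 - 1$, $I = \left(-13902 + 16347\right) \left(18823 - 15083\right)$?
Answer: $\frac{36577217}{4} \approx 9.1443 \cdot 10^{6}$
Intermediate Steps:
$X = 512$ ($X = 4 \left(- 32 \left(-1 - 3\right)\right) = 4 \left(\left(-32\right) \left(-4\right)\right) = 4 \cdot 128 = 512$)
$I = 9144300$ ($I = 2445 \cdot 3740 = 9144300$)
$x{\left(M \right)} = - \frac{17}{4}$ ($x{\left(M \right)} = \frac{-33 - 1}{8} = \frac{1}{8} \left(-34\right) = - \frac{17}{4}$)
$I - x{\left(X \right)} = 9144300 - - \frac{17}{4} = 9144300 + \frac{17}{4} = \frac{36577217}{4}$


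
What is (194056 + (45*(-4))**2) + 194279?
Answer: 420735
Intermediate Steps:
(194056 + (45*(-4))**2) + 194279 = (194056 + (-180)**2) + 194279 = (194056 + 32400) + 194279 = 226456 + 194279 = 420735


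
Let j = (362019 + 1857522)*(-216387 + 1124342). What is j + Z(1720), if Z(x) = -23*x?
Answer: 2015243309095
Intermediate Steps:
j = 2015243348655 (j = 2219541*907955 = 2015243348655)
j + Z(1720) = 2015243348655 - 23*1720 = 2015243348655 - 39560 = 2015243309095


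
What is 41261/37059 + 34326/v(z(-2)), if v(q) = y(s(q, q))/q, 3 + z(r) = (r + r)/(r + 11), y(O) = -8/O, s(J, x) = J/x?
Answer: 199180177/13476 ≈ 14780.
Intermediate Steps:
z(r) = -3 + 2*r/(11 + r) (z(r) = -3 + (r + r)/(r + 11) = -3 + (2*r)/(11 + r) = -3 + 2*r/(11 + r))
v(q) = -8/q (v(q) = (-8/(q/q))/q = (-8/1)/q = (-8*1)/q = -8/q)
41261/37059 + 34326/v(z(-2)) = 41261/37059 + 34326/((-8*(11 - 2)/(-33 - 1*(-2)))) = 41261*(1/37059) + 34326/((-8*9/(-33 + 2))) = 3751/3369 + 34326/((-8/((⅑)*(-31)))) = 3751/3369 + 34326/((-8/(-31/9))) = 3751/3369 + 34326/((-8*(-9/31))) = 3751/3369 + 34326/(72/31) = 3751/3369 + 34326*(31/72) = 3751/3369 + 59117/4 = 199180177/13476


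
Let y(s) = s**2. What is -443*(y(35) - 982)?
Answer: -107649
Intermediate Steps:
-443*(y(35) - 982) = -443*(35**2 - 982) = -443*(1225 - 982) = -443*243 = -107649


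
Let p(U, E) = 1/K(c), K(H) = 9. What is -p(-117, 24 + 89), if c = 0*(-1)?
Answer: -1/9 ≈ -0.11111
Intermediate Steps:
c = 0
p(U, E) = 1/9
-p(-117, 24 + 89) = -1*1/9 = -1/9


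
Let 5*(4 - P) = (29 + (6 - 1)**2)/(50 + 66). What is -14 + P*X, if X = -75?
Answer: -17807/58 ≈ -307.02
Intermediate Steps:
P = 1133/290 (P = 4 - (29 + (6 - 1)**2)/(5*(50 + 66)) = 4 - (29 + 5**2)/(5*116) = 4 - (29 + 25)/(5*116) = 4 - 54/(5*116) = 4 - 1/5*27/58 = 4 - 27/290 = 1133/290 ≈ 3.9069)
-14 + P*X = -14 + (1133/290)*(-75) = -14 - 16995/58 = -17807/58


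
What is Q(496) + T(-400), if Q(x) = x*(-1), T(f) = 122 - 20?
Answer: -394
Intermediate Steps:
T(f) = 102
Q(x) = -x
Q(496) + T(-400) = -1*496 + 102 = -496 + 102 = -394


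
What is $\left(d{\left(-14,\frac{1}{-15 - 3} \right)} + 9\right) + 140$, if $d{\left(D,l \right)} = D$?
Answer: $135$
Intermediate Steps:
$\left(d{\left(-14,\frac{1}{-15 - 3} \right)} + 9\right) + 140 = \left(-14 + 9\right) + 140 = -5 + 140 = 135$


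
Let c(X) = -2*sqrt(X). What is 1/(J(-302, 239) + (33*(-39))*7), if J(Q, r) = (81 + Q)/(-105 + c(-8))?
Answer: (-4*sqrt(2) + 105*I)/(52*(-18187*I + 693*sqrt(2))) ≈ -0.00011103 + 1.3937e-9*I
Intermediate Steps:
J(Q, r) = (81 + Q)/(-105 - 4*I*sqrt(2))
1/(J(-302, 239) + (33*(-39))*7) = 1/(-(81 - 302)/(105 + 4*I*sqrt(2)) + (33*(-39))*7) = 1/(-1*(-221)/(105 + 4*I*sqrt(2)) - 1287*7) = 1/(221/(105 + 4*I*sqrt(2)) - 9009) = 1/(-9009 + 221/(105 + 4*I*sqrt(2)))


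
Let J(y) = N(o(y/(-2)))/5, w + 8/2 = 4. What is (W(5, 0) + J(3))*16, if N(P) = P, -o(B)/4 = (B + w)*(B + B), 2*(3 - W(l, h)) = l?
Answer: -248/5 ≈ -49.600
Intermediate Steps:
W(l, h) = 3 - l/2
w = 0 (w = -4 + 4 = 0)
o(B) = -8*B**2 (o(B) = -4*(B + 0)*(B + B) = -4*B*2*B = -8*B**2)
J(y) = -2*y**2/5 (J(y) = -8*y**2/4/5 = -8*y**2/4*(1/5) = -2*y**2*(1/5) = -2*y**2/5)
(W(5, 0) + J(3))*16 = ((3 - 1/2*5) - 2/5*3**2)*16 = ((3 - 5/2) - 2/5*9)*16 = (1/2 - 18/5)*16 = -31/10*16 = -248/5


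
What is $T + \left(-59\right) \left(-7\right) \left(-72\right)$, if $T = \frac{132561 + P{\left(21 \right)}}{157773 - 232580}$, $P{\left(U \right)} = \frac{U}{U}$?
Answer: $- \frac{2224593514}{74807} \approx -29738.0$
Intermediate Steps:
$P{\left(U \right)} = 1$
$T = - \frac{132562}{74807}$ ($T = \frac{132561 + 1}{157773 - 232580} = \frac{132562}{-74807} = 132562 \left(- \frac{1}{74807}\right) = - \frac{132562}{74807} \approx -1.7721$)
$T + \left(-59\right) \left(-7\right) \left(-72\right) = - \frac{132562}{74807} + \left(-59\right) \left(-7\right) \left(-72\right) = - \frac{132562}{74807} + 413 \left(-72\right) = - \frac{132562}{74807} - 29736 = - \frac{2224593514}{74807}$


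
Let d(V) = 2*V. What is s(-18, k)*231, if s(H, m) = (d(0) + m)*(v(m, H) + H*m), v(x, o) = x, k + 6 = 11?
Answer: -98175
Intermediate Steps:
k = 5 (k = -6 + 11 = 5)
s(H, m) = m*(m + H*m) (s(H, m) = (2*0 + m)*(m + H*m) = (0 + m)*(m + H*m) = m*(m + H*m))
s(-18, k)*231 = (5²*(1 - 18))*231 = (25*(-17))*231 = -425*231 = -98175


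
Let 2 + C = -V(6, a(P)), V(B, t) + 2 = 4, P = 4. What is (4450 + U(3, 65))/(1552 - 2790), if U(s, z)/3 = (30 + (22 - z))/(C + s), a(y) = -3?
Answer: -4489/1238 ≈ -3.6260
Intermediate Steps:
V(B, t) = 2 (V(B, t) = -2 + 4 = 2)
C = -4 (C = -2 - 1*2 = -2 - 2 = -4)
U(s, z) = 3*(52 - z)/(-4 + s) (U(s, z) = 3*((30 + (22 - z))/(-4 + s)) = 3*((52 - z)/(-4 + s)) = 3*(52 - z)/(-4 + s))
(4450 + U(3, 65))/(1552 - 2790) = (4450 + 3*(52 - 1*65)/(-4 + 3))/(1552 - 2790) = (4450 + 3*(52 - 65)/(-1))/(-1238) = (4450 + 3*(-1)*(-13))*(-1/1238) = (4450 + 39)*(-1/1238) = 4489*(-1/1238) = -4489/1238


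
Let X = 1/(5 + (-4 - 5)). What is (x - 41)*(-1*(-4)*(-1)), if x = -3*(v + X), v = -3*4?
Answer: 17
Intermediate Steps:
X = -¼ (X = 1/(5 - 9) = 1/(-4) = -¼ ≈ -0.25000)
v = -12
x = 147/4 (x = -3*(-12 - ¼) = -3*(-49/4) = 147/4 ≈ 36.750)
(x - 41)*(-1*(-4)*(-1)) = (147/4 - 41)*(-1*(-4)*(-1)) = -17*(-1) = -17/4*(-4) = 17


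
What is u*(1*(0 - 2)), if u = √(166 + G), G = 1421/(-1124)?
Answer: -√52030803/281 ≈ -25.670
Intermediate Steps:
G = -1421/1124 (G = 1421*(-1/1124) = -1421/1124 ≈ -1.2642)
u = √52030803/562 (u = √(166 - 1421/1124) = √(185163/1124) = √52030803/562 ≈ 12.835)
u*(1*(0 - 2)) = (√52030803/562)*(1*(0 - 2)) = (√52030803/562)*(1*(-2)) = (√52030803/562)*(-2) = -√52030803/281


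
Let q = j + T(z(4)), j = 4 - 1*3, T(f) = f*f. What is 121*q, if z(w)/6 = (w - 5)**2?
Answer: 4477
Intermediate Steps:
z(w) = 6*(-5 + w)**2 (z(w) = 6*(w - 5)**2 = 6*(-5 + w)**2)
T(f) = f**2
j = 1 (j = 4 - 3 = 1)
q = 37 (q = 1 + (6*(-5 + 4)**2)**2 = 1 + (6*(-1)**2)**2 = 1 + (6*1)**2 = 1 + 6**2 = 1 + 36 = 37)
121*q = 121*37 = 4477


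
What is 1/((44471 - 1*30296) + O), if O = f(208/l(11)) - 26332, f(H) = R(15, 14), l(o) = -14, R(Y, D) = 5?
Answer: -1/12152 ≈ -8.2291e-5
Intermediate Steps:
f(H) = 5
O = -26327 (O = 5 - 26332 = -26327)
1/((44471 - 1*30296) + O) = 1/((44471 - 1*30296) - 26327) = 1/((44471 - 30296) - 26327) = 1/(14175 - 26327) = 1/(-12152) = -1/12152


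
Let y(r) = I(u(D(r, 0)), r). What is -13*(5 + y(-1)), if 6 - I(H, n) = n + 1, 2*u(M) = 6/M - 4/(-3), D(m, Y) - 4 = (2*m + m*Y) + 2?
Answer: -143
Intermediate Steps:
D(m, Y) = 6 + 2*m + Y*m (D(m, Y) = 4 + ((2*m + m*Y) + 2) = 4 + ((2*m + Y*m) + 2) = 4 + (2 + 2*m + Y*m) = 6 + 2*m + Y*m)
u(M) = ⅔ + 3/M (u(M) = (6/M - 4/(-3))/2 = (6/M - 4*(-⅓))/2 = (6/M + 4/3)/2 = (4/3 + 6/M)/2 = ⅔ + 3/M)
I(H, n) = 5 - n (I(H, n) = 6 - (n + 1) = 6 - (1 + n) = 6 + (-1 - n) = 5 - n)
y(r) = 5 - r
-13*(5 + y(-1)) = -13*(5 + (5 - 1*(-1))) = -13*(5 + (5 + 1)) = -13*(5 + 6) = -13*11 = -143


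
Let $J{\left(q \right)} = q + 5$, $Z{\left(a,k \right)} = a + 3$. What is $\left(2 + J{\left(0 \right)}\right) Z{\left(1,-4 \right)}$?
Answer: $28$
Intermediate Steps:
$Z{\left(a,k \right)} = 3 + a$
$J{\left(q \right)} = 5 + q$
$\left(2 + J{\left(0 \right)}\right) Z{\left(1,-4 \right)} = \left(2 + \left(5 + 0\right)\right) \left(3 + 1\right) = \left(2 + 5\right) 4 = 7 \cdot 4 = 28$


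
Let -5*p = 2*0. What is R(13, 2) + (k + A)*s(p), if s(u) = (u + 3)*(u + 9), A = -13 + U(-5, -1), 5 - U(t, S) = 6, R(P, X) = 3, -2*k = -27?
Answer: -21/2 ≈ -10.500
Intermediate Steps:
k = 27/2 (k = -½*(-27) = 27/2 ≈ 13.500)
U(t, S) = -1 (U(t, S) = 5 - 1*6 = 5 - 6 = -1)
A = -14 (A = -13 - 1 = -14)
p = 0 (p = -2*0/5 = -⅕*0 = 0)
s(u) = (3 + u)*(9 + u)
R(13, 2) + (k + A)*s(p) = 3 + (27/2 - 14)*(27 + 0² + 12*0) = 3 - (27 + 0 + 0)/2 = 3 - ½*27 = 3 - 27/2 = -21/2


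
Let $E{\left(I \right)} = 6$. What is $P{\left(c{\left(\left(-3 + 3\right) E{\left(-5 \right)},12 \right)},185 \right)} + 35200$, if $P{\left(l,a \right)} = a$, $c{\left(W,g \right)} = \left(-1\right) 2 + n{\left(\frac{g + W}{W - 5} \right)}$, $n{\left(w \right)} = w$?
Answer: $35385$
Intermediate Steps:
$c{\left(W,g \right)} = -2 + \frac{W + g}{-5 + W}$ ($c{\left(W,g \right)} = \left(-1\right) 2 + \frac{g + W}{W - 5} = -2 + \frac{W + g}{-5 + W}$)
$P{\left(c{\left(\left(-3 + 3\right) E{\left(-5 \right)},12 \right)},185 \right)} + 35200 = 185 + 35200 = 35385$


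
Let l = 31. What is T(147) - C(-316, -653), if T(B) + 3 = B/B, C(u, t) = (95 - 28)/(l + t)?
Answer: -1177/622 ≈ -1.8923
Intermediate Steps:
C(u, t) = 67/(31 + t) (C(u, t) = (95 - 28)/(31 + t) = 67/(31 + t))
T(B) = -2 (T(B) = -3 + B/B = -3 + 1 = -2)
T(147) - C(-316, -653) = -2 - 67/(31 - 653) = -2 - 67/(-622) = -2 - 67*(-1)/622 = -2 - 1*(-67/622) = -2 + 67/622 = -1177/622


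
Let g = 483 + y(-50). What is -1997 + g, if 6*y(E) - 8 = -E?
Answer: -4513/3 ≈ -1504.3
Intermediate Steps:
y(E) = 4/3 - E/6 (y(E) = 4/3 + (-E)/6 = 4/3 - E/6)
g = 1478/3 (g = 483 + (4/3 - 1/6*(-50)) = 483 + (4/3 + 25/3) = 483 + 29/3 = 1478/3 ≈ 492.67)
-1997 + g = -1997 + 1478/3 = -4513/3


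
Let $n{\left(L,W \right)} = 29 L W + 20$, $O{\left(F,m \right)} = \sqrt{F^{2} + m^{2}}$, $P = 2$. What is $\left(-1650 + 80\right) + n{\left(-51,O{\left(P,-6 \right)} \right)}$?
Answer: $-1550 - 2958 \sqrt{10} \approx -10904.0$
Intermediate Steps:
$n{\left(L,W \right)} = 20 + 29 L W$ ($n{\left(L,W \right)} = 29 L W + 20 = 20 + 29 L W$)
$\left(-1650 + 80\right) + n{\left(-51,O{\left(P,-6 \right)} \right)} = \left(-1650 + 80\right) + \left(20 + 29 \left(-51\right) \sqrt{2^{2} + \left(-6\right)^{2}}\right) = -1570 + \left(20 + 29 \left(-51\right) \sqrt{4 + 36}\right) = -1570 + \left(20 + 29 \left(-51\right) \sqrt{40}\right) = -1570 + \left(20 + 29 \left(-51\right) 2 \sqrt{10}\right) = -1570 + \left(20 - 2958 \sqrt{10}\right) = -1550 - 2958 \sqrt{10}$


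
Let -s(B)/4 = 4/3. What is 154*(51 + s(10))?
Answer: 21098/3 ≈ 7032.7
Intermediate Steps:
s(B) = -16/3
154*(51 + s(10)) = 154*(51 - 16/3) = 154*(137/3) = 21098/3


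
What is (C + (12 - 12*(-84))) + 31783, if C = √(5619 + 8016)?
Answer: 32803 + 3*√1515 ≈ 32920.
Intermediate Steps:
C = 3*√1515 (C = √13635 = 3*√1515 ≈ 116.77)
(C + (12 - 12*(-84))) + 31783 = (3*√1515 + (12 - 12*(-84))) + 31783 = (3*√1515 + (12 + 1008)) + 31783 = (3*√1515 + 1020) + 31783 = (1020 + 3*√1515) + 31783 = 32803 + 3*√1515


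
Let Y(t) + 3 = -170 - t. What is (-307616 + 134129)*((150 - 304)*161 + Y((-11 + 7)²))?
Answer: 4334225721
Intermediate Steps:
Y(t) = -173 - t (Y(t) = -3 + (-170 - t) = -173 - t)
(-307616 + 134129)*((150 - 304)*161 + Y((-11 + 7)²)) = (-307616 + 134129)*((150 - 304)*161 + (-173 - (-11 + 7)²)) = -173487*(-154*161 + (-173 - 1*(-4)²)) = -173487*(-24794 + (-173 - 1*16)) = -173487*(-24794 + (-173 - 16)) = -173487*(-24794 - 189) = -173487*(-24983) = 4334225721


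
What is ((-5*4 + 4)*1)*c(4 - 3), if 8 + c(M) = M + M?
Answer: 96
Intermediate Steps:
c(M) = -8 + 2*M (c(M) = -8 + (M + M) = -8 + 2*M)
((-5*4 + 4)*1)*c(4 - 3) = ((-5*4 + 4)*1)*(-8 + 2*(4 - 3)) = ((-20 + 4)*1)*(-8 + 2*1) = (-16*1)*(-8 + 2) = -16*(-6) = 96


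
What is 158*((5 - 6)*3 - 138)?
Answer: -22278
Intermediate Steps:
158*((5 - 6)*3 - 138) = 158*(-1*3 - 138) = 158*(-3 - 138) = 158*(-141) = -22278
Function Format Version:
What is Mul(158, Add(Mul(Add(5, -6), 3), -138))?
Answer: -22278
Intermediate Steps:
Mul(158, Add(Mul(Add(5, -6), 3), -138)) = Mul(158, Add(Mul(-1, 3), -138)) = Mul(158, Add(-3, -138)) = Mul(158, -141) = -22278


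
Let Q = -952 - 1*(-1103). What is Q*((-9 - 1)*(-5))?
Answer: 7550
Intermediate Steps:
Q = 151 (Q = -952 + 1103 = 151)
Q*((-9 - 1)*(-5)) = 151*((-9 - 1)*(-5)) = 151*(-10*(-5)) = 151*50 = 7550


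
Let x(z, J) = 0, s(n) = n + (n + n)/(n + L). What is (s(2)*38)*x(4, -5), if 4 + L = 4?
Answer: 0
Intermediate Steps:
L = 0 (L = -4 + 4 = 0)
s(n) = 2 + n (s(n) = n + (n + n)/(n + 0) = n + (2*n)/n = n + 2 = 2 + n)
(s(2)*38)*x(4, -5) = ((2 + 2)*38)*0 = (4*38)*0 = 152*0 = 0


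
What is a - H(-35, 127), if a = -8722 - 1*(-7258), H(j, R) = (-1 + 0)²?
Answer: -1465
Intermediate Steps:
H(j, R) = 1 (H(j, R) = (-1)² = 1)
a = -1464 (a = -8722 + 7258 = -1464)
a - H(-35, 127) = -1464 - 1*1 = -1464 - 1 = -1465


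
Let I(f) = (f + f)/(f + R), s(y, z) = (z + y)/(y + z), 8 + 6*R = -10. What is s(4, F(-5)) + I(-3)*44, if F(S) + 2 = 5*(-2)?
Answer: 45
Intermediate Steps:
R = -3 (R = -4/3 + (⅙)*(-10) = -4/3 - 5/3 = -3)
F(S) = -12 (F(S) = -2 + 5*(-2) = -2 - 10 = -12)
s(y, z) = 1 (s(y, z) = (y + z)/(y + z) = 1)
I(f) = 2*f/(-3 + f) (I(f) = (f + f)/(f - 3) = (2*f)/(-3 + f) = 2*f/(-3 + f))
s(4, F(-5)) + I(-3)*44 = 1 + (2*(-3)/(-3 - 3))*44 = 1 + (2*(-3)/(-6))*44 = 1 + (2*(-3)*(-⅙))*44 = 1 + 1*44 = 1 + 44 = 45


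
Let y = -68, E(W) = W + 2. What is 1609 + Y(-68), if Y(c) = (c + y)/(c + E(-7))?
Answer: 117593/73 ≈ 1610.9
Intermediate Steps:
E(W) = 2 + W
Y(c) = (-68 + c)/(-5 + c) (Y(c) = (c - 68)/(c + (2 - 7)) = (-68 + c)/(c - 5) = (-68 + c)/(-5 + c))
1609 + Y(-68) = 1609 + (-68 - 68)/(-5 - 68) = 1609 - 136/(-73) = 1609 - 1/73*(-136) = 1609 + 136/73 = 117593/73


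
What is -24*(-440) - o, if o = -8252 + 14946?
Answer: 3866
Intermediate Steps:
o = 6694
-24*(-440) - o = -24*(-440) - 1*6694 = 10560 - 6694 = 3866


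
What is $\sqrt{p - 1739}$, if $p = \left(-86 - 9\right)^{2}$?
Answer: $\sqrt{7286} \approx 85.358$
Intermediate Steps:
$p = 9025$ ($p = \left(-95\right)^{2} = 9025$)
$\sqrt{p - 1739} = \sqrt{9025 - 1739} = \sqrt{7286}$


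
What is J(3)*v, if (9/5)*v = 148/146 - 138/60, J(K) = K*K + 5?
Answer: -2191/219 ≈ -10.005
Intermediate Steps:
J(K) = 5 + K² (J(K) = K² + 5 = 5 + K²)
v = -313/438 (v = 5*(148/146 - 138/60)/9 = 5*(148*(1/146) - 138*1/60)/9 = 5*(74/73 - 23/10)/9 = (5/9)*(-939/730) = -313/438 ≈ -0.71461)
J(3)*v = (5 + 3²)*(-313/438) = (5 + 9)*(-313/438) = 14*(-313/438) = -2191/219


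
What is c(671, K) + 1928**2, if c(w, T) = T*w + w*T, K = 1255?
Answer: 5401394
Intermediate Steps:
c(w, T) = 2*T*w (c(w, T) = T*w + T*w = 2*T*w)
c(671, K) + 1928**2 = 2*1255*671 + 1928**2 = 1684210 + 3717184 = 5401394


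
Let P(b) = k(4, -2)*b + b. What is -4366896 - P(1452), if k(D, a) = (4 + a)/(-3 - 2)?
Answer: -21838836/5 ≈ -4.3678e+6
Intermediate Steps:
k(D, a) = -4/5 - a/5 (k(D, a) = (4 + a)/(-5) = (4 + a)*(-1/5) = -4/5 - a/5)
P(b) = 3*b/5 (P(b) = (-4/5 - 1/5*(-2))*b + b = (-4/5 + 2/5)*b + b = -2*b/5 + b = 3*b/5)
-4366896 - P(1452) = -4366896 - 3*1452/5 = -4366896 - 1*4356/5 = -4366896 - 4356/5 = -21838836/5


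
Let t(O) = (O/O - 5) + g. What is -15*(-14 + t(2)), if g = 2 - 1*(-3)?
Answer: 195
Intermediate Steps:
g = 5 (g = 2 + 3 = 5)
t(O) = 1 (t(O) = (O/O - 5) + 5 = (1 - 5) + 5 = -4 + 5 = 1)
-15*(-14 + t(2)) = -15*(-14 + 1) = -15*(-13) = 195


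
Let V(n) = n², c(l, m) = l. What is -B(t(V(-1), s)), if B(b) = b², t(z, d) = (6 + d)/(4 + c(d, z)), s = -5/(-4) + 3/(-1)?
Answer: -289/81 ≈ -3.5679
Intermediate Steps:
s = -7/4 (s = -5*(-¼) + 3*(-1) = 5/4 - 3 = -7/4 ≈ -1.7500)
t(z, d) = (6 + d)/(4 + d)
-B(t(V(-1), s)) = -((6 - 7/4)/(4 - 7/4))² = -((17/4)/(9/4))² = -((4/9)*(17/4))² = -(17/9)² = -1*289/81 = -289/81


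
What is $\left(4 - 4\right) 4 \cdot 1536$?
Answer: $0$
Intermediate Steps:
$\left(4 - 4\right) 4 \cdot 1536 = 0 \cdot 4 \cdot 1536 = 0 \cdot 1536 = 0$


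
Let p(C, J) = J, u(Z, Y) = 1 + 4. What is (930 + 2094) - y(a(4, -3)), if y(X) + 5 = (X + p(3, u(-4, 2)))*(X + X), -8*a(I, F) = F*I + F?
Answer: 96103/32 ≈ 3003.2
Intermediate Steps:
u(Z, Y) = 5
a(I, F) = -F/8 - F*I/8 (a(I, F) = -(F*I + F)/8 = -(F + F*I)/8 = -F/8 - F*I/8)
y(X) = -5 + 2*X*(5 + X) (y(X) = -5 + (X + 5)*(X + X) = -5 + (5 + X)*(2*X) = -5 + 2*X*(5 + X))
(930 + 2094) - y(a(4, -3)) = (930 + 2094) - (-5 + 2*(-1/8*(-3)*(1 + 4))**2 + 10*(-1/8*(-3)*(1 + 4))) = 3024 - (-5 + 2*(-1/8*(-3)*5)**2 + 10*(-1/8*(-3)*5)) = 3024 - (-5 + 2*(15/8)**2 + 10*(15/8)) = 3024 - (-5 + 2*(225/64) + 75/4) = 3024 - (-5 + 225/32 + 75/4) = 3024 - 1*665/32 = 3024 - 665/32 = 96103/32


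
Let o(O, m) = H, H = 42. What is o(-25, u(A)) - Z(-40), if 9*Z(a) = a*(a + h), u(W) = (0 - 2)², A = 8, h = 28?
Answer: -34/3 ≈ -11.333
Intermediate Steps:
u(W) = 4 (u(W) = (-2)² = 4)
Z(a) = a*(28 + a)/9 (Z(a) = (a*(a + 28))/9 = (a*(28 + a))/9 = a*(28 + a)/9)
o(O, m) = 42
o(-25, u(A)) - Z(-40) = 42 - (-40)*(28 - 40)/9 = 42 - (-40)*(-12)/9 = 42 - 1*160/3 = 42 - 160/3 = -34/3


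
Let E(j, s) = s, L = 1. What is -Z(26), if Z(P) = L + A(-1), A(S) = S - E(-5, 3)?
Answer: 3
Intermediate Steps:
A(S) = -3 + S (A(S) = S - 1*3 = S - 3 = -3 + S)
Z(P) = -3 (Z(P) = 1 + (-3 - 1) = 1 - 4 = -3)
-Z(26) = -1*(-3) = 3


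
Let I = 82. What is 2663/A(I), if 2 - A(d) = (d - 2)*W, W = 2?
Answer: -2663/158 ≈ -16.854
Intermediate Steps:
A(d) = 6 - 2*d (A(d) = 2 - (d - 2)*2 = 2 - (-2 + d)*2 = 2 - (-4 + 2*d) = 2 + (4 - 2*d) = 6 - 2*d)
2663/A(I) = 2663/(6 - 2*82) = 2663/(6 - 164) = 2663/(-158) = 2663*(-1/158) = -2663/158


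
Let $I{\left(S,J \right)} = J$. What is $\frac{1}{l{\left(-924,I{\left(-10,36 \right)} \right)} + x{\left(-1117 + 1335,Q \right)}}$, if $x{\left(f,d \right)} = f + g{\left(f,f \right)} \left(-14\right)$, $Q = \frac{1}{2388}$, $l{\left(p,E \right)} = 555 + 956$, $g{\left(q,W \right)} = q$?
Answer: $- \frac{1}{1323} \approx -0.00075586$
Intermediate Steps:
$l{\left(p,E \right)} = 1511$
$Q = \frac{1}{2388} \approx 0.00041876$
$x{\left(f,d \right)} = - 13 f$ ($x{\left(f,d \right)} = f + f \left(-14\right) = f - 14 f = - 13 f$)
$\frac{1}{l{\left(-924,I{\left(-10,36 \right)} \right)} + x{\left(-1117 + 1335,Q \right)}} = \frac{1}{1511 - 13 \left(-1117 + 1335\right)} = \frac{1}{1511 - 2834} = \frac{1}{-1323} = - \frac{1}{1323}$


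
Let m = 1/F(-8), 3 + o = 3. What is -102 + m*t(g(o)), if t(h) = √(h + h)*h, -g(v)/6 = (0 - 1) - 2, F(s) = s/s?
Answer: 6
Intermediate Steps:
F(s) = 1
o = 0 (o = -3 + 3 = 0)
g(v) = 18 (g(v) = -6*((0 - 1) - 2) = -6*(-1 - 2) = -6*(-3) = 18)
t(h) = √2*h^(3/2) (t(h) = √(2*h)*h = (√2*√h)*h = √2*h^(3/2))
m = 1 (m = 1/1 = 1)
-102 + m*t(g(o)) = -102 + 1*(√2*18^(3/2)) = -102 + 1*(√2*(54*√2)) = -102 + 1*108 = -102 + 108 = 6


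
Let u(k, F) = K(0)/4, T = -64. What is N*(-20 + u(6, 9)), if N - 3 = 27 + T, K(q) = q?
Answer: 680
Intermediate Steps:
u(k, F) = 0 (u(k, F) = 0/4 = 0*(¼) = 0)
N = -34 (N = 3 + (27 - 64) = 3 - 37 = -34)
N*(-20 + u(6, 9)) = -34*(-20 + 0) = -34*(-20) = 680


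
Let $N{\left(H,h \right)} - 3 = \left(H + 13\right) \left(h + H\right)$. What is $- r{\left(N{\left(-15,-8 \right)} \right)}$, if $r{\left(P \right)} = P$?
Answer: $-49$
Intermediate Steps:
$N{\left(H,h \right)} = 3 + \left(13 + H\right) \left(H + h\right)$ ($N{\left(H,h \right)} = 3 + \left(H + 13\right) \left(h + H\right) = 3 + \left(13 + H\right) \left(H + h\right)$)
$- r{\left(N{\left(-15,-8 \right)} \right)} = - (3 + \left(-15\right)^{2} + 13 \left(-15\right) + 13 \left(-8\right) - -120) = - (3 + 225 - 195 - 104 + 120) = \left(-1\right) 49 = -49$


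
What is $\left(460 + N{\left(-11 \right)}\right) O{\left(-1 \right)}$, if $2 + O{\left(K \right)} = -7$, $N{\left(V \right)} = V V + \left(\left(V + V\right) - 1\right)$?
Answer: $-5022$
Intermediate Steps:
$N{\left(V \right)} = -1 + V^{2} + 2 V$ ($N{\left(V \right)} = V^{2} + \left(2 V - 1\right) = V^{2} + \left(-1 + 2 V\right) = -1 + V^{2} + 2 V$)
$O{\left(K \right)} = -9$ ($O{\left(K \right)} = -2 - 7 = -9$)
$\left(460 + N{\left(-11 \right)}\right) O{\left(-1 \right)} = \left(460 + \left(-1 + \left(-11\right)^{2} + 2 \left(-11\right)\right)\right) \left(-9\right) = \left(460 - -98\right) \left(-9\right) = \left(460 + 98\right) \left(-9\right) = 558 \left(-9\right) = -5022$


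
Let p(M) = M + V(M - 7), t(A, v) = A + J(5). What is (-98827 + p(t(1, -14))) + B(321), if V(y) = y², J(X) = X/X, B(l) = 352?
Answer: -98448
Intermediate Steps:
J(X) = 1
t(A, v) = 1 + A (t(A, v) = A + 1 = 1 + A)
p(M) = M + (-7 + M)² (p(M) = M + (M - 7)² = M + (-7 + M)²)
(-98827 + p(t(1, -14))) + B(321) = (-98827 + ((1 + 1) + (-7 + (1 + 1))²)) + 352 = (-98827 + (2 + (-7 + 2)²)) + 352 = (-98827 + (2 + (-5)²)) + 352 = (-98827 + (2 + 25)) + 352 = (-98827 + 27) + 352 = -98800 + 352 = -98448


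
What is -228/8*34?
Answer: -969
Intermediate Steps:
-228/8*34 = -6*19/4*34 = -57/2*34 = -969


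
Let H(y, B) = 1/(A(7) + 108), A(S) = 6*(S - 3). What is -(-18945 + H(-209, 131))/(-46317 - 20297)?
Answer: -2500739/8793048 ≈ -0.28440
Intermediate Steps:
A(S) = -18 + 6*S (A(S) = 6*(-3 + S) = -18 + 6*S)
H(y, B) = 1/132 (H(y, B) = 1/((-18 + 6*7) + 108) = 1/((-18 + 42) + 108) = 1/(24 + 108) = 1/132)
-(-18945 + H(-209, 131))/(-46317 - 20297) = -(-18945 + 1/132)/(-46317 - 20297) = -(-2500739)/(132*(-66614)) = -(-2500739)*(-1)/(132*66614) = -1*2500739/8793048 = -2500739/8793048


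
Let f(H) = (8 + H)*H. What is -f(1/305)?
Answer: -2441/93025 ≈ -0.026240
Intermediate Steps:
f(H) = H*(8 + H)
-f(1/305) = -(8 + 1/305)/305 = -2441/(305*305) = -1*2441/93025 = -2441/93025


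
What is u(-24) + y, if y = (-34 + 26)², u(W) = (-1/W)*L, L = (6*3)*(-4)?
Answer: 61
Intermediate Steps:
L = -72 (L = 18*(-4) = -72)
u(W) = 72/W (u(W) = -1/W*(-72) = 72/W)
y = 64 (y = (-8)² = 64)
u(-24) + y = 72/(-24) + 64 = 72*(-1/24) + 64 = -3 + 64 = 61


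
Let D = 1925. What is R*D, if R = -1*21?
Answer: -40425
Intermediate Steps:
R = -21
R*D = -21*1925 = -40425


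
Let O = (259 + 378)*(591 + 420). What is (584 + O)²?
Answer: 415497557281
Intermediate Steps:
O = 644007 (O = 637*1011 = 644007)
(584 + O)² = (584 + 644007)² = 644591² = 415497557281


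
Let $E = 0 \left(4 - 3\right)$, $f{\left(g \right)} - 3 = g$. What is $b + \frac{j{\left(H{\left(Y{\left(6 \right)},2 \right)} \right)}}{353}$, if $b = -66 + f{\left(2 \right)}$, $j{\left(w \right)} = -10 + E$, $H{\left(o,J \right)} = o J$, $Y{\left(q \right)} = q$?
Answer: $- \frac{21543}{353} \approx -61.028$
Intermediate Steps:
$f{\left(g \right)} = 3 + g$
$E = 0$ ($E = 0 \cdot 1 = 0$)
$H{\left(o,J \right)} = J o$
$j{\left(w \right)} = -10$ ($j{\left(w \right)} = -10 + 0 = -10$)
$b = -61$ ($b = -66 + \left(3 + 2\right) = -66 + 5 = -61$)
$b + \frac{j{\left(H{\left(Y{\left(6 \right)},2 \right)} \right)}}{353} = -61 - \frac{10}{353} = - \frac{21543}{353}$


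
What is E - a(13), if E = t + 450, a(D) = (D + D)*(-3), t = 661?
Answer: 1189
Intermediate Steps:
a(D) = -6*D (a(D) = (2*D)*(-3) = -6*D)
E = 1111 (E = 661 + 450 = 1111)
E - a(13) = 1111 - (-6)*13 = 1111 - 1*(-78) = 1111 + 78 = 1189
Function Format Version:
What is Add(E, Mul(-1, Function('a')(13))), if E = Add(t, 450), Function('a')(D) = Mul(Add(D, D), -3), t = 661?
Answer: 1189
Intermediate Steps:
Function('a')(D) = Mul(-6, D) (Function('a')(D) = Mul(Mul(2, D), -3) = Mul(-6, D))
E = 1111 (E = Add(661, 450) = 1111)
Add(E, Mul(-1, Function('a')(13))) = Add(1111, Mul(-1, Mul(-6, 13))) = Add(1111, Mul(-1, -78)) = Add(1111, 78) = 1189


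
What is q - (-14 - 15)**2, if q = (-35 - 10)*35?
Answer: -2416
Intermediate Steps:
q = -1575 (q = -45*35 = -1575)
q - (-14 - 15)**2 = -1575 - (-14 - 15)**2 = -1575 - 1*(-29)**2 = -1575 - 1*841 = -1575 - 841 = -2416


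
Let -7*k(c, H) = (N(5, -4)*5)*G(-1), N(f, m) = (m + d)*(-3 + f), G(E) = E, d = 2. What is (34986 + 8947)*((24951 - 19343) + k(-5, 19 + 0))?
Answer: 1723755188/7 ≈ 2.4625e+8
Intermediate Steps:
N(f, m) = (-3 + f)*(2 + m) (N(f, m) = (m + 2)*(-3 + f) = (2 + m)*(-3 + f) = (-3 + f)*(2 + m))
k(c, H) = -20/7 (k(c, H) = -(-6 - 3*(-4) + 2*5 + 5*(-4))*5*(-1)/7 = -(-6 + 12 + 10 - 20)*5*(-1)/7 = -(-4*5)*(-1)/7 = -(-20)*(-1)/7 = -⅐*20 = -20/7)
(34986 + 8947)*((24951 - 19343) + k(-5, 19 + 0)) = (34986 + 8947)*((24951 - 19343) - 20/7) = 43933*(5608 - 20/7) = 43933*(39236/7) = 1723755188/7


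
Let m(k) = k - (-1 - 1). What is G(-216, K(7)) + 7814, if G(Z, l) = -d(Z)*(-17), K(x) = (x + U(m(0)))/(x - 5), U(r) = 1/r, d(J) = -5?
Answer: 7729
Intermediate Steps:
m(k) = 2 + k (m(k) = k - 1*(-2) = k + 2 = 2 + k)
K(x) = (1/2 + x)/(-5 + x) (K(x) = (x + 1/(2 + 0))/(x - 5) = (x + 1/2)/(-5 + x) = (1/2 + x)/(-5 + x))
G(Z, l) = -85 (G(Z, l) = -(-5)*(-17) = -1*85 = -85)
G(-216, K(7)) + 7814 = -85 + 7814 = 7729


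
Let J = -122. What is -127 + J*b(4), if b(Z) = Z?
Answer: -615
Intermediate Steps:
-127 + J*b(4) = -127 - 122*4 = -127 - 488 = -615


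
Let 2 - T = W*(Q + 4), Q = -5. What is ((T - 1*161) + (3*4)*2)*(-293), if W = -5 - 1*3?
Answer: 41899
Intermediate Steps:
W = -8 (W = -5 - 3 = -8)
T = -6 (T = 2 - (-8)*(-5 + 4) = 2 - (-8)*(-1) = 2 - 1*8 = 2 - 8 = -6)
((T - 1*161) + (3*4)*2)*(-293) = ((-6 - 1*161) + (3*4)*2)*(-293) = ((-6 - 161) + 12*2)*(-293) = (-167 + 24)*(-293) = -143*(-293) = 41899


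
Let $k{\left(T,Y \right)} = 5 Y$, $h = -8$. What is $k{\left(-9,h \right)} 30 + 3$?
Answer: $-1197$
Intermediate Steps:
$k{\left(-9,h \right)} 30 + 3 = 5 \left(-8\right) 30 + 3 = \left(-40\right) 30 + 3 = -1200 + 3 = -1197$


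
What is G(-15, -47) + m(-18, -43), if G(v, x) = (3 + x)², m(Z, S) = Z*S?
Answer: 2710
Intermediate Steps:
m(Z, S) = S*Z
G(-15, -47) + m(-18, -43) = (3 - 47)² - 43*(-18) = (-44)² + 774 = 1936 + 774 = 2710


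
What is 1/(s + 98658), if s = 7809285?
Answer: 1/7907943 ≈ 1.2646e-7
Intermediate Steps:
1/(s + 98658) = 1/(7809285 + 98658) = 1/7907943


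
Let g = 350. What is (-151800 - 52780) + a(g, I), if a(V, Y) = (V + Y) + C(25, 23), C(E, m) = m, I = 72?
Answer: -204135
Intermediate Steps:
a(V, Y) = 23 + V + Y (a(V, Y) = (V + Y) + 23 = 23 + V + Y)
(-151800 - 52780) + a(g, I) = (-151800 - 52780) + (23 + 350 + 72) = -204580 + 445 = -204135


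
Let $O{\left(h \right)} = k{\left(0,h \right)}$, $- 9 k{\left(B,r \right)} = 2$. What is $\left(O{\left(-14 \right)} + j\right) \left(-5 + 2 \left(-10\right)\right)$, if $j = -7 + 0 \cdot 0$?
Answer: $\frac{1625}{9} \approx 180.56$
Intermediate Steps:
$k{\left(B,r \right)} = - \frac{2}{9}$ ($k{\left(B,r \right)} = \left(- \frac{1}{9}\right) 2 = - \frac{2}{9}$)
$j = -7$ ($j = -7 + 0 = -7$)
$O{\left(h \right)} = - \frac{2}{9}$
$\left(O{\left(-14 \right)} + j\right) \left(-5 + 2 \left(-10\right)\right) = \left(- \frac{2}{9} - 7\right) \left(-5 + 2 \left(-10\right)\right) = - \frac{65 \left(-5 - 20\right)}{9} = \left(- \frac{65}{9}\right) \left(-25\right) = \frac{1625}{9}$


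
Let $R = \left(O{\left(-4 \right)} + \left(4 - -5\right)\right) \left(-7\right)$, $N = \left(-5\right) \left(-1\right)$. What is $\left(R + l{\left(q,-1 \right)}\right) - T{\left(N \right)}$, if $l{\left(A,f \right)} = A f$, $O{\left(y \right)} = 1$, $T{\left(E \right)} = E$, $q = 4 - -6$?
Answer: $-85$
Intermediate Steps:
$N = 5$
$q = 10$ ($q = 4 + 6 = 10$)
$R = -70$ ($R = \left(1 + \left(4 - -5\right)\right) \left(-7\right) = \left(1 + \left(4 + 5\right)\right) \left(-7\right) = \left(1 + 9\right) \left(-7\right) = 10 \left(-7\right) = -70$)
$\left(R + l{\left(q,-1 \right)}\right) - T{\left(N \right)} = \left(-70 + 10 \left(-1\right)\right) - 5 = \left(-70 - 10\right) - 5 = -80 - 5 = -85$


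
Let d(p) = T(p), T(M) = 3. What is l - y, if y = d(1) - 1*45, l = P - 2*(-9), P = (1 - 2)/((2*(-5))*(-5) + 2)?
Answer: 3119/52 ≈ 59.981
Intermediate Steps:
d(p) = 3
P = -1/52 (P = -1/(-10*(-5) + 2) = -1/(50 + 2) = -1/52 ≈ -0.019231)
l = 935/52 (l = -1/52 - 2*(-9) = -1/52 + 18 = 935/52 ≈ 17.981)
y = -42 (y = 3 - 1*45 = 3 - 45 = -42)
l - y = 935/52 - 1*(-42) = 935/52 + 42 = 3119/52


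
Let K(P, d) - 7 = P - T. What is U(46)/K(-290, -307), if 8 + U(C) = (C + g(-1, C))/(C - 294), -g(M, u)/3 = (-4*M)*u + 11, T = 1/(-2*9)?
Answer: 13005/631532 ≈ 0.020593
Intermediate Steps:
T = -1/18 (T = 1/(-18) = -1/18 ≈ -0.055556)
g(M, u) = -33 + 12*M*u (g(M, u) = -3*((-4*M)*u + 11) = -3*(-4*M*u + 11) = -3*(11 - 4*M*u) = -33 + 12*M*u)
K(P, d) = 127/18 + P (K(P, d) = 7 + (P - 1*(-1/18)) = 7 + (P + 1/18) = 7 + (1/18 + P) = 127/18 + P)
U(C) = -8 + (-33 - 11*C)/(-294 + C) (U(C) = -8 + (C + (-33 + 12*(-1)*C))/(C - 294) = -8 + (C + (-33 - 12*C))/(-294 + C) = -8 + (-33 - 11*C)/(-294 + C))
U(46)/K(-290, -307) = ((2319 - 19*46)/(-294 + 46))/(127/18 - 290) = ((2319 - 874)/(-248))/(-5093/18) = -1/248*1445*(-18/5093) = -1445/248*(-18/5093) = 13005/631532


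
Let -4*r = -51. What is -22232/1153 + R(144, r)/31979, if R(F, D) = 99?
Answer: -710842981/36871787 ≈ -19.279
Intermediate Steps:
r = 51/4 (r = -1/4*(-51) = 51/4 ≈ 12.750)
-22232/1153 + R(144, r)/31979 = -22232/1153 + 99/31979 = -710842981/36871787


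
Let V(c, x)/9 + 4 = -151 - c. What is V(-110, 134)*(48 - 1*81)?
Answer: 13365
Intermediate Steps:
V(c, x) = -1395 - 9*c (V(c, x) = -36 + 9*(-151 - c) = -36 + (-1359 - 9*c) = -1395 - 9*c)
V(-110, 134)*(48 - 1*81) = (-1395 - 9*(-110))*(48 - 1*81) = (-1395 + 990)*(48 - 81) = -405*(-33) = 13365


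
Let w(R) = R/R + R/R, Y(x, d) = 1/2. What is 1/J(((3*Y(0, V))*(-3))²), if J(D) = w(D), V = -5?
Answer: ½ ≈ 0.50000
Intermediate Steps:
Y(x, d) = ½ (Y(x, d) = 1*(½) = ½)
w(R) = 2 (w(R) = 1 + 1 = 2)
J(D) = 2
1/J(((3*Y(0, V))*(-3))²) = 1/2 = ½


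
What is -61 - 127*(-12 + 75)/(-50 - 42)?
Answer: 2389/92 ≈ 25.967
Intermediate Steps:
-61 - 127*(-12 + 75)/(-50 - 42) = -61 - 8001/(-92) = -61 - 8001*(-1)/92 = -61 - 127*(-63/92) = -61 + 8001/92 = 2389/92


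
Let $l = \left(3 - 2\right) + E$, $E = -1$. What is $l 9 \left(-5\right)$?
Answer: $0$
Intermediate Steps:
$l = 0$ ($l = \left(3 - 2\right) - 1 = 1 - 1 = 0$)
$l 9 \left(-5\right) = 0 \cdot 9 \left(-5\right) = 0 \left(-5\right) = 0$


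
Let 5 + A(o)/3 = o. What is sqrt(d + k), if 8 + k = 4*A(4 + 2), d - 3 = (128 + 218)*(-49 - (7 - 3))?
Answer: I*sqrt(18331) ≈ 135.39*I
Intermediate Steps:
A(o) = -15 + 3*o
d = -18335 (d = 3 + (128 + 218)*(-49 - (7 - 3)) = 3 + 346*(-49 - 1*4) = 3 + 346*(-49 - 4) = 3 + 346*(-53) = 3 - 18338 = -18335)
k = 4 (k = -8 + 4*(-15 + 3*(4 + 2)) = -8 + 4*(-15 + 3*6) = -8 + 4*(-15 + 18) = -8 + 4*3 = -8 + 12 = 4)
sqrt(d + k) = sqrt(-18335 + 4) = sqrt(-18331) = I*sqrt(18331)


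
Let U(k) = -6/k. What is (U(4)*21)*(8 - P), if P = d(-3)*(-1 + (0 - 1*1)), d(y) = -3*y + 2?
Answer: -945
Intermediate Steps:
d(y) = 2 - 3*y
P = -22 (P = (2 - 3*(-3))*(-1 + (0 - 1*1)) = (2 + 9)*(-1 + (0 - 1)) = 11*(-1 - 1) = 11*(-2) = -22)
(U(4)*21)*(8 - P) = (-6/4*21)*(8 - 1*(-22)) = (-6*¼*21)*(8 + 22) = -3/2*21*30 = -63/2*30 = -945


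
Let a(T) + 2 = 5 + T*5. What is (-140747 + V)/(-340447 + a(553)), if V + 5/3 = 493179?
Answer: -1057291/1013037 ≈ -1.0437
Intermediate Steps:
a(T) = 3 + 5*T (a(T) = -2 + (5 + T*5) = -2 + (5 + 5*T) = 3 + 5*T)
V = 1479532/3 (V = -5/3 + 493179 = 1479532/3 ≈ 4.9318e+5)
(-140747 + V)/(-340447 + a(553)) = (-140747 + 1479532/3)/(-340447 + (3 + 5*553)) = 1057291/(3*(-340447 + (3 + 2765))) = 1057291/(3*(-340447 + 2768)) = (1057291/3)/(-337679) = (1057291/3)*(-1/337679) = -1057291/1013037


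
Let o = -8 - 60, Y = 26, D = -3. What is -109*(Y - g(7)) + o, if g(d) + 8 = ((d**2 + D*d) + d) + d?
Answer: 804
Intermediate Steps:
g(d) = -8 + d**2 - d (g(d) = -8 + (((d**2 - 3*d) + d) + d) = -8 + ((d**2 - 2*d) + d) = -8 + (d**2 - d) = -8 + d**2 - d)
o = -68
-109*(Y - g(7)) + o = -109*(26 - (-8 + 7**2 - 1*7)) - 68 = -109*(26 - (-8 + 49 - 7)) - 68 = -109*(26 - 1*34) - 68 = -109*(26 - 34) - 68 = -109*(-8) - 68 = 872 - 68 = 804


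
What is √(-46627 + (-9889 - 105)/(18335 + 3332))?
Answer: I*√21889676157401/21667 ≈ 215.93*I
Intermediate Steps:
√(-46627 + (-9889 - 105)/(18335 + 3332)) = √(-46627 - 9994/21667) = √(-1010277203/21667) = I*√21889676157401/21667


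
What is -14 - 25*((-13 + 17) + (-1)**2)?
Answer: -139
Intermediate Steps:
-14 - 25*((-13 + 17) + (-1)**2) = -14 - 25*(4 + 1) = -14 - 25*5 = -14 - 125 = -139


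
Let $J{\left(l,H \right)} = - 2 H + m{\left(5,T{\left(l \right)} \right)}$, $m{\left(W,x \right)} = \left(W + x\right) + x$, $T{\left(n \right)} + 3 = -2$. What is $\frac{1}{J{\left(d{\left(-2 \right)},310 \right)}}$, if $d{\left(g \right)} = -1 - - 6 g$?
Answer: $- \frac{1}{625} \approx -0.0016$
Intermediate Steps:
$T{\left(n \right)} = -5$ ($T{\left(n \right)} = -3 - 2 = -5$)
$m{\left(W,x \right)} = W + 2 x$
$d{\left(g \right)} = -1 + 6 g$
$J{\left(l,H \right)} = -5 - 2 H$ ($J{\left(l,H \right)} = - 2 H + \left(5 + 2 \left(-5\right)\right) = - 2 H + \left(5 - 10\right) = - 2 H - 5 = -5 - 2 H$)
$\frac{1}{J{\left(d{\left(-2 \right)},310 \right)}} = \frac{1}{-5 - 620} = \frac{1}{-625} = - \frac{1}{625}$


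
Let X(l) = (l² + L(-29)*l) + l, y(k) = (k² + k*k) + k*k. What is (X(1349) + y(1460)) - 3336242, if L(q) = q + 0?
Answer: 4840587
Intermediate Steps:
L(q) = q
y(k) = 3*k² (y(k) = (k² + k²) + k² = 2*k² + k² = 3*k²)
X(l) = l² - 28*l (X(l) = (l² - 29*l) + l = l² - 28*l)
(X(1349) + y(1460)) - 3336242 = (1349*(-28 + 1349) + 3*1460²) - 3336242 = (1349*1321 + 3*2131600) - 3336242 = (1782029 + 6394800) - 3336242 = 8176829 - 3336242 = 4840587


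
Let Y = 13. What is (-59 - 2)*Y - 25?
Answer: -818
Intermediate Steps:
(-59 - 2)*Y - 25 = (-59 - 2)*13 - 25 = -61*13 - 25 = -793 - 25 = -818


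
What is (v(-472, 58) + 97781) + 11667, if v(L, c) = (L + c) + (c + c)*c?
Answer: 115762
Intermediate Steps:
v(L, c) = L + c + 2*c² (v(L, c) = (L + c) + (2*c)*c = (L + c) + 2*c² = L + c + 2*c²)
(v(-472, 58) + 97781) + 11667 = ((-472 + 58 + 2*58²) + 97781) + 11667 = ((-472 + 58 + 2*3364) + 97781) + 11667 = ((-472 + 58 + 6728) + 97781) + 11667 = (6314 + 97781) + 11667 = 104095 + 11667 = 115762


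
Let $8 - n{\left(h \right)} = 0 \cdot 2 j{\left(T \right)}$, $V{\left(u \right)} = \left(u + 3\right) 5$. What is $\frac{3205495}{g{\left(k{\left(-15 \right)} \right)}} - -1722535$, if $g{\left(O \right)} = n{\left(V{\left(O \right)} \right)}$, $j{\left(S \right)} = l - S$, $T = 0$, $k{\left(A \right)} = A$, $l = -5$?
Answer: $\frac{16985775}{8} \approx 2.1232 \cdot 10^{6}$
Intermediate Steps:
$j{\left(S \right)} = -5 - S$
$V{\left(u \right)} = 15 + 5 u$ ($V{\left(u \right)} = \left(3 + u\right) 5 = 15 + 5 u$)
$n{\left(h \right)} = 8$ ($n{\left(h \right)} = 8 - 0 \cdot 2 \left(-5 - 0\right) = 8 - 0 \left(-5 + 0\right) = 8 - 0 \left(-5\right) = 8 - 0 = 8 + 0 = 8$)
$g{\left(O \right)} = 8$
$\frac{3205495}{g{\left(k{\left(-15 \right)} \right)}} - -1722535 = \frac{3205495}{8} - -1722535 = 3205495 \cdot \frac{1}{8} + 1722535 = \frac{3205495}{8} + 1722535 = \frac{16985775}{8}$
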